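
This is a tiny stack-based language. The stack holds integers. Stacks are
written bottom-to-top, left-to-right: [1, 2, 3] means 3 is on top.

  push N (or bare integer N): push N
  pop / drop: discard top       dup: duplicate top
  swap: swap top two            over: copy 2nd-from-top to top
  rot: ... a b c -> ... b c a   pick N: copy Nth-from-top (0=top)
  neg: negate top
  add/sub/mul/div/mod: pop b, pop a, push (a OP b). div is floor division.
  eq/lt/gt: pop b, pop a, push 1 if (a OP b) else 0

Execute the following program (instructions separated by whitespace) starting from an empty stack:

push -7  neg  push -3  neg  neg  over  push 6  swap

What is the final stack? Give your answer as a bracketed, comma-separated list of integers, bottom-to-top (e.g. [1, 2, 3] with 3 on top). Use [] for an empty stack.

After 'push -7': [-7]
After 'neg': [7]
After 'push -3': [7, -3]
After 'neg': [7, 3]
After 'neg': [7, -3]
After 'over': [7, -3, 7]
After 'push 6': [7, -3, 7, 6]
After 'swap': [7, -3, 6, 7]

Answer: [7, -3, 6, 7]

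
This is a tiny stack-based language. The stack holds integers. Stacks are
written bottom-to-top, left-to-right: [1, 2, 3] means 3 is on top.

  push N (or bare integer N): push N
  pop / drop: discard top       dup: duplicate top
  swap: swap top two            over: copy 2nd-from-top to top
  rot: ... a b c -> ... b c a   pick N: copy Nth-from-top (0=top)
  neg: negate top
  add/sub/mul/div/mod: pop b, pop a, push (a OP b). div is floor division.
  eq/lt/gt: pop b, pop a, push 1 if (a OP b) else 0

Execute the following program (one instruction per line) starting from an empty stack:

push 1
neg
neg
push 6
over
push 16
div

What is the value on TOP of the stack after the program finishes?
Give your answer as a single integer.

After 'push 1': [1]
After 'neg': [-1]
After 'neg': [1]
After 'push 6': [1, 6]
After 'over': [1, 6, 1]
After 'push 16': [1, 6, 1, 16]
After 'div': [1, 6, 0]

Answer: 0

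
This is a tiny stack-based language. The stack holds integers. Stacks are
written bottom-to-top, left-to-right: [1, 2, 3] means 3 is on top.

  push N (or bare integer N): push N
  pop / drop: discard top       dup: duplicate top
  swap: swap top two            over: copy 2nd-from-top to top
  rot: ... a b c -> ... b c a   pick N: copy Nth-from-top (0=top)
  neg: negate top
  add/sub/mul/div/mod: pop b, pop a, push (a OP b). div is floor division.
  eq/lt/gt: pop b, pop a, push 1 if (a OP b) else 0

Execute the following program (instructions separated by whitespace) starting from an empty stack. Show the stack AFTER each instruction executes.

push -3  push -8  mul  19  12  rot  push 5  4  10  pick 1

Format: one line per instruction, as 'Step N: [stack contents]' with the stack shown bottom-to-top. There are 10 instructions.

Step 1: [-3]
Step 2: [-3, -8]
Step 3: [24]
Step 4: [24, 19]
Step 5: [24, 19, 12]
Step 6: [19, 12, 24]
Step 7: [19, 12, 24, 5]
Step 8: [19, 12, 24, 5, 4]
Step 9: [19, 12, 24, 5, 4, 10]
Step 10: [19, 12, 24, 5, 4, 10, 4]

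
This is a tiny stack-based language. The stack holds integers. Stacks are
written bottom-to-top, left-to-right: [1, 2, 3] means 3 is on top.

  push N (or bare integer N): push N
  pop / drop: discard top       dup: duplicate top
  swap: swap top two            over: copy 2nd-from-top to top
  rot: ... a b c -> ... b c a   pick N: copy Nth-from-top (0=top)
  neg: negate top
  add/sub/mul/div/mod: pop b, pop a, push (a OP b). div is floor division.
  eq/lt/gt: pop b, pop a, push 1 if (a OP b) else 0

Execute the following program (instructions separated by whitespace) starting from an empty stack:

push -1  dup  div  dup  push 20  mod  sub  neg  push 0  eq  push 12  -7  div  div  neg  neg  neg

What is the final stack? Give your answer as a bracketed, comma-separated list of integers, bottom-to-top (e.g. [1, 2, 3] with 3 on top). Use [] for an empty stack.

Answer: [1]

Derivation:
After 'push -1': [-1]
After 'dup': [-1, -1]
After 'div': [1]
After 'dup': [1, 1]
After 'push 20': [1, 1, 20]
After 'mod': [1, 1]
After 'sub': [0]
After 'neg': [0]
After 'push 0': [0, 0]
After 'eq': [1]
After 'push 12': [1, 12]
After 'push -7': [1, 12, -7]
After 'div': [1, -2]
After 'div': [-1]
After 'neg': [1]
After 'neg': [-1]
After 'neg': [1]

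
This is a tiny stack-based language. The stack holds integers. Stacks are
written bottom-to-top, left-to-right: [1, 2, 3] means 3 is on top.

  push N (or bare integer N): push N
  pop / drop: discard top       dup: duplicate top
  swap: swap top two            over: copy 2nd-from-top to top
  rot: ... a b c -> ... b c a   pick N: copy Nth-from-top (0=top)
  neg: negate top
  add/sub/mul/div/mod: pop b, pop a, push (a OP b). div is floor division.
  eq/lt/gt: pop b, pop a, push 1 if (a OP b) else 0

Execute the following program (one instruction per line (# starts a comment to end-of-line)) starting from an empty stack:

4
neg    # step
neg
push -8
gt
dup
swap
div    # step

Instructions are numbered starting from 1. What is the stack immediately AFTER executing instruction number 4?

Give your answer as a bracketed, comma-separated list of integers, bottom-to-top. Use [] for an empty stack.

Answer: [4, -8]

Derivation:
Step 1 ('4'): [4]
Step 2 ('neg'): [-4]
Step 3 ('neg'): [4]
Step 4 ('push -8'): [4, -8]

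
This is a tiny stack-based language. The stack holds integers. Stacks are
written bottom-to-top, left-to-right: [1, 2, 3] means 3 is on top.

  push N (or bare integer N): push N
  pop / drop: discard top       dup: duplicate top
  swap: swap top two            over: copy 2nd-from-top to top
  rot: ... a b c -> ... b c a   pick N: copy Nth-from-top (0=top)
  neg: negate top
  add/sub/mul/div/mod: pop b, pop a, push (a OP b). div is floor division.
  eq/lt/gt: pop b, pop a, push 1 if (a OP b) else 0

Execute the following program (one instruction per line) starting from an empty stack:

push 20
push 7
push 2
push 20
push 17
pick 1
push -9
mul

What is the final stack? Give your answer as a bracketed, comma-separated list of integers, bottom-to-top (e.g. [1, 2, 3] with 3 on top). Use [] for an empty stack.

After 'push 20': [20]
After 'push 7': [20, 7]
After 'push 2': [20, 7, 2]
After 'push 20': [20, 7, 2, 20]
After 'push 17': [20, 7, 2, 20, 17]
After 'pick 1': [20, 7, 2, 20, 17, 20]
After 'push -9': [20, 7, 2, 20, 17, 20, -9]
After 'mul': [20, 7, 2, 20, 17, -180]

Answer: [20, 7, 2, 20, 17, -180]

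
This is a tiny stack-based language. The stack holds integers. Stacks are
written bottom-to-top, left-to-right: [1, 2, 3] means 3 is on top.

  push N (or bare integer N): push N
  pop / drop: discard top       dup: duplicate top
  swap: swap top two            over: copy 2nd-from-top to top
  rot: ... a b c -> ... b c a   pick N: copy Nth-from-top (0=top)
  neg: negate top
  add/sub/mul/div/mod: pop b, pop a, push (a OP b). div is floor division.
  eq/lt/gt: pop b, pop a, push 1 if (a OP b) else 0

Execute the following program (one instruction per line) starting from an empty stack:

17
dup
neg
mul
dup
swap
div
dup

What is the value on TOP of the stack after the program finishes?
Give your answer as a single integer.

After 'push 17': [17]
After 'dup': [17, 17]
After 'neg': [17, -17]
After 'mul': [-289]
After 'dup': [-289, -289]
After 'swap': [-289, -289]
After 'div': [1]
After 'dup': [1, 1]

Answer: 1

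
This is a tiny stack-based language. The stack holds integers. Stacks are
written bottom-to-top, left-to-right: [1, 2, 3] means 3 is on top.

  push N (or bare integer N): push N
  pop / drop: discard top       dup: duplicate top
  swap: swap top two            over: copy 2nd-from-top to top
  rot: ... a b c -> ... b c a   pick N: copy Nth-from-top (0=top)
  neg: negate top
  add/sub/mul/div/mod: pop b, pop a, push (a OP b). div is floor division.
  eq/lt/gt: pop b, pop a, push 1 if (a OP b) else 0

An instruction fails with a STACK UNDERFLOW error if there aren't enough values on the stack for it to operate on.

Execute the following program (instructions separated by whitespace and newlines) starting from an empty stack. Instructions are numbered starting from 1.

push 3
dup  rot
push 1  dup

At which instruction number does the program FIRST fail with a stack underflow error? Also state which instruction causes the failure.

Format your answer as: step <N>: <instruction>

Answer: step 3: rot

Derivation:
Step 1 ('push 3'): stack = [3], depth = 1
Step 2 ('dup'): stack = [3, 3], depth = 2
Step 3 ('rot'): needs 3 value(s) but depth is 2 — STACK UNDERFLOW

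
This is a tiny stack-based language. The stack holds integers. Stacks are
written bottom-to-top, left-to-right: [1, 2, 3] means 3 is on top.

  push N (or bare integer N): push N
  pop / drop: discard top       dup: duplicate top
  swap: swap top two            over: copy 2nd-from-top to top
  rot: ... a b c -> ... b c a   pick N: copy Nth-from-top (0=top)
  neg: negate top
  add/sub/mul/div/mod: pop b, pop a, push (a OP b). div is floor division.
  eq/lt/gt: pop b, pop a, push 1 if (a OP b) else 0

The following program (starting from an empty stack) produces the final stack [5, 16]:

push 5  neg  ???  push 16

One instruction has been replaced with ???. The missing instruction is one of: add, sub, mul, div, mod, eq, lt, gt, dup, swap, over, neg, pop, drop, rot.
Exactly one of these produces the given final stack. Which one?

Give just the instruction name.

Stack before ???: [-5]
Stack after ???:  [5]
The instruction that transforms [-5] -> [5] is: neg

Answer: neg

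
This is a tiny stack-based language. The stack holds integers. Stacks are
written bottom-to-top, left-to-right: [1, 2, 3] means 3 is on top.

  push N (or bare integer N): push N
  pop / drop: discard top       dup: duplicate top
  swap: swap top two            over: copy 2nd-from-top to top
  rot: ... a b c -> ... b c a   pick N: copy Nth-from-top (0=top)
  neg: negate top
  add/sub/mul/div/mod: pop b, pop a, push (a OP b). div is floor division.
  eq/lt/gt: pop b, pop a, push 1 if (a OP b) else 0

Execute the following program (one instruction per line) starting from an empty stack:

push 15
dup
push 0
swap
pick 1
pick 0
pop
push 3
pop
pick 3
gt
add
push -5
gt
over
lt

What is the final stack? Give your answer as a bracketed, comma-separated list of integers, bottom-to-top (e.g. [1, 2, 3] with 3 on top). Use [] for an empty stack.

Answer: [15, 0, 0]

Derivation:
After 'push 15': [15]
After 'dup': [15, 15]
After 'push 0': [15, 15, 0]
After 'swap': [15, 0, 15]
After 'pick 1': [15, 0, 15, 0]
After 'pick 0': [15, 0, 15, 0, 0]
After 'pop': [15, 0, 15, 0]
After 'push 3': [15, 0, 15, 0, 3]
After 'pop': [15, 0, 15, 0]
After 'pick 3': [15, 0, 15, 0, 15]
After 'gt': [15, 0, 15, 0]
After 'add': [15, 0, 15]
After 'push -5': [15, 0, 15, -5]
After 'gt': [15, 0, 1]
After 'over': [15, 0, 1, 0]
After 'lt': [15, 0, 0]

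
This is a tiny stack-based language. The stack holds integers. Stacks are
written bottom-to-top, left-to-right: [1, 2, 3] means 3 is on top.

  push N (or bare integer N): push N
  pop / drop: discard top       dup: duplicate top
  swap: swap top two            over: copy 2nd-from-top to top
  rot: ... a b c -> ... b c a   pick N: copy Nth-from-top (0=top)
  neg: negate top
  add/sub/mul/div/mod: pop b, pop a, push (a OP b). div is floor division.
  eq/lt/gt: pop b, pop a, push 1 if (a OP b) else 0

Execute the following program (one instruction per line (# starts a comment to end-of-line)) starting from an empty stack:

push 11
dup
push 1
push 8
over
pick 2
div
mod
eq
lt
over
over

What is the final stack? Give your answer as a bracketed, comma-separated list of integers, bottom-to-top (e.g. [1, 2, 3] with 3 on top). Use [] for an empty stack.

Answer: [11, 0, 11, 0]

Derivation:
After 'push 11': [11]
After 'dup': [11, 11]
After 'push 1': [11, 11, 1]
After 'push 8': [11, 11, 1, 8]
After 'over': [11, 11, 1, 8, 1]
After 'pick 2': [11, 11, 1, 8, 1, 1]
After 'div': [11, 11, 1, 8, 1]
After 'mod': [11, 11, 1, 0]
After 'eq': [11, 11, 0]
After 'lt': [11, 0]
After 'over': [11, 0, 11]
After 'over': [11, 0, 11, 0]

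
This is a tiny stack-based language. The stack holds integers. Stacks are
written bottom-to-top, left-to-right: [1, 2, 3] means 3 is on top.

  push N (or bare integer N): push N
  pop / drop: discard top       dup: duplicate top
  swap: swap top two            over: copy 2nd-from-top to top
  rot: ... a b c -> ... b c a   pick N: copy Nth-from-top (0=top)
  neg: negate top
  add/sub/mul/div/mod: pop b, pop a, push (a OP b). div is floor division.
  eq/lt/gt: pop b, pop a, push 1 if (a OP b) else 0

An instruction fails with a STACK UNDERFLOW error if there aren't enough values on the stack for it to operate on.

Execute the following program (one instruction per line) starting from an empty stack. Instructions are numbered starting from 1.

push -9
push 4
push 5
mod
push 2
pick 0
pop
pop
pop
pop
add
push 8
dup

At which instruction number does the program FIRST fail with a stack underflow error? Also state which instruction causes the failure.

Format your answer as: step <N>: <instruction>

Answer: step 11: add

Derivation:
Step 1 ('push -9'): stack = [-9], depth = 1
Step 2 ('push 4'): stack = [-9, 4], depth = 2
Step 3 ('push 5'): stack = [-9, 4, 5], depth = 3
Step 4 ('mod'): stack = [-9, 4], depth = 2
Step 5 ('push 2'): stack = [-9, 4, 2], depth = 3
Step 6 ('pick 0'): stack = [-9, 4, 2, 2], depth = 4
Step 7 ('pop'): stack = [-9, 4, 2], depth = 3
Step 8 ('pop'): stack = [-9, 4], depth = 2
Step 9 ('pop'): stack = [-9], depth = 1
Step 10 ('pop'): stack = [], depth = 0
Step 11 ('add'): needs 2 value(s) but depth is 0 — STACK UNDERFLOW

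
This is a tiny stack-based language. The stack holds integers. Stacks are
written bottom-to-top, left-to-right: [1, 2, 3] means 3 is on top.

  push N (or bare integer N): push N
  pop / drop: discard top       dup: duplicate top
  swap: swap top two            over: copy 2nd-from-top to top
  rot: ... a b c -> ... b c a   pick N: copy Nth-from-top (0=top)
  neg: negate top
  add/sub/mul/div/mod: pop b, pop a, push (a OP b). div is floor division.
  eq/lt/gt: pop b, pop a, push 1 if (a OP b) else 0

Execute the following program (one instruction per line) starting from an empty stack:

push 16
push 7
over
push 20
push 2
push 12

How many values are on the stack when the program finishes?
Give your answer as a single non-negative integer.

Answer: 6

Derivation:
After 'push 16': stack = [16] (depth 1)
After 'push 7': stack = [16, 7] (depth 2)
After 'over': stack = [16, 7, 16] (depth 3)
After 'push 20': stack = [16, 7, 16, 20] (depth 4)
After 'push 2': stack = [16, 7, 16, 20, 2] (depth 5)
After 'push 12': stack = [16, 7, 16, 20, 2, 12] (depth 6)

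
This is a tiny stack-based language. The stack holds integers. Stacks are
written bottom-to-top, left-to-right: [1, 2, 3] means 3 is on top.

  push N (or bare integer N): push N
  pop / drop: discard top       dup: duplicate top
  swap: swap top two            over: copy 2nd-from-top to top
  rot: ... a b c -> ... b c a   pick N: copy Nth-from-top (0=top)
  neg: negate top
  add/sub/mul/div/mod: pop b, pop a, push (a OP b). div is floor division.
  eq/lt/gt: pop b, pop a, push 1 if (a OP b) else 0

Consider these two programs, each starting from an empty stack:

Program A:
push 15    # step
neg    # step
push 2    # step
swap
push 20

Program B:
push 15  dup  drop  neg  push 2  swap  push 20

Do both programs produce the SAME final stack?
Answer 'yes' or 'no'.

Program A trace:
  After 'push 15': [15]
  After 'neg': [-15]
  After 'push 2': [-15, 2]
  After 'swap': [2, -15]
  After 'push 20': [2, -15, 20]
Program A final stack: [2, -15, 20]

Program B trace:
  After 'push 15': [15]
  After 'dup': [15, 15]
  After 'drop': [15]
  After 'neg': [-15]
  After 'push 2': [-15, 2]
  After 'swap': [2, -15]
  After 'push 20': [2, -15, 20]
Program B final stack: [2, -15, 20]
Same: yes

Answer: yes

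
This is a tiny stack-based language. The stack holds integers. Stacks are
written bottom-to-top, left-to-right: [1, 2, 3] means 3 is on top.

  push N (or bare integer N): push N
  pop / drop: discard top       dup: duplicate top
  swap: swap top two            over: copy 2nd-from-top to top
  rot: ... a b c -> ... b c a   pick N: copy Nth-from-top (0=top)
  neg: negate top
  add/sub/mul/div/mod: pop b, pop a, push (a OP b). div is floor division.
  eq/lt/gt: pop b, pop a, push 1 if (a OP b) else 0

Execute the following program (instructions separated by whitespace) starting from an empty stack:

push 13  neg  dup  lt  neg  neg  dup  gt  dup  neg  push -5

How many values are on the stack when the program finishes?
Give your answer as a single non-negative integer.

After 'push 13': stack = [13] (depth 1)
After 'neg': stack = [-13] (depth 1)
After 'dup': stack = [-13, -13] (depth 2)
After 'lt': stack = [0] (depth 1)
After 'neg': stack = [0] (depth 1)
After 'neg': stack = [0] (depth 1)
After 'dup': stack = [0, 0] (depth 2)
After 'gt': stack = [0] (depth 1)
After 'dup': stack = [0, 0] (depth 2)
After 'neg': stack = [0, 0] (depth 2)
After 'push -5': stack = [0, 0, -5] (depth 3)

Answer: 3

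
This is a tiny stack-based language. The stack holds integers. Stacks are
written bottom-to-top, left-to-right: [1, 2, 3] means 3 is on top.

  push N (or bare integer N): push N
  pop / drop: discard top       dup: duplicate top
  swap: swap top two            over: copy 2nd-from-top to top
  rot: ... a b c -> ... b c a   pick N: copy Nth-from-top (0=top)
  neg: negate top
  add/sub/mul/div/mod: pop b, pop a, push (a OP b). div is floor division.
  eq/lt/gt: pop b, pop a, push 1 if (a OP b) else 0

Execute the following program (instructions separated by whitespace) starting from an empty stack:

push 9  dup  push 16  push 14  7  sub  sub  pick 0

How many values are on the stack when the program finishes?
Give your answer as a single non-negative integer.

Answer: 4

Derivation:
After 'push 9': stack = [9] (depth 1)
After 'dup': stack = [9, 9] (depth 2)
After 'push 16': stack = [9, 9, 16] (depth 3)
After 'push 14': stack = [9, 9, 16, 14] (depth 4)
After 'push 7': stack = [9, 9, 16, 14, 7] (depth 5)
After 'sub': stack = [9, 9, 16, 7] (depth 4)
After 'sub': stack = [9, 9, 9] (depth 3)
After 'pick 0': stack = [9, 9, 9, 9] (depth 4)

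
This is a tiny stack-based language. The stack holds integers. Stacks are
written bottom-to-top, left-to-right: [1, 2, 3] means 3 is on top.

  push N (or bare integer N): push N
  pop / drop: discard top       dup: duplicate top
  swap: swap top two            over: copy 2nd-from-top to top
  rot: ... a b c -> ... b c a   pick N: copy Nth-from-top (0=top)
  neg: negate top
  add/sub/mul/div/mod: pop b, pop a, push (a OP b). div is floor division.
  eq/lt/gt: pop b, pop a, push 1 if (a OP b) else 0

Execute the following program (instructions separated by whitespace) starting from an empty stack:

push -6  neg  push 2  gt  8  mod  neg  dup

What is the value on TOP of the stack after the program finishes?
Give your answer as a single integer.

After 'push -6': [-6]
After 'neg': [6]
After 'push 2': [6, 2]
After 'gt': [1]
After 'push 8': [1, 8]
After 'mod': [1]
After 'neg': [-1]
After 'dup': [-1, -1]

Answer: -1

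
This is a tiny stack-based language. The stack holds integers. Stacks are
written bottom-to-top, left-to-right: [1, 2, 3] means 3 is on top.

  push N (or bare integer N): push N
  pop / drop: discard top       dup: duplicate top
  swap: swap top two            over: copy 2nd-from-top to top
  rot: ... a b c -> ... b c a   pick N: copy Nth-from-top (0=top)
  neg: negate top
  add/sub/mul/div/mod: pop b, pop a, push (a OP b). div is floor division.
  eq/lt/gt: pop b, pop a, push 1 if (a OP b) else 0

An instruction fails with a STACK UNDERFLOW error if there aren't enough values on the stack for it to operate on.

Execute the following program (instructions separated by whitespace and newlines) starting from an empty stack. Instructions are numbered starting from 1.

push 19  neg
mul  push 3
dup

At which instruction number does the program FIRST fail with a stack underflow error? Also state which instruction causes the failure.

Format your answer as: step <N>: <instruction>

Answer: step 3: mul

Derivation:
Step 1 ('push 19'): stack = [19], depth = 1
Step 2 ('neg'): stack = [-19], depth = 1
Step 3 ('mul'): needs 2 value(s) but depth is 1 — STACK UNDERFLOW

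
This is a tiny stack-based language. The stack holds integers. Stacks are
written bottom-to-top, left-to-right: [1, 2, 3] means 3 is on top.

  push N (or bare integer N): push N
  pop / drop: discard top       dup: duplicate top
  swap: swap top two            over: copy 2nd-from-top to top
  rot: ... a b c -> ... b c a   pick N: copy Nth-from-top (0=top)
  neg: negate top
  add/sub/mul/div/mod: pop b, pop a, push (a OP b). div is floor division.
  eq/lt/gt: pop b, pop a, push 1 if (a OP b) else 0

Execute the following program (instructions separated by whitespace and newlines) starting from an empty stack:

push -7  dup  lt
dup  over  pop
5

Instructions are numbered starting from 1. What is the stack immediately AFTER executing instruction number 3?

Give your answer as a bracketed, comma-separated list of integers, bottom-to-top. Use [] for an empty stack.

Step 1 ('push -7'): [-7]
Step 2 ('dup'): [-7, -7]
Step 3 ('lt'): [0]

Answer: [0]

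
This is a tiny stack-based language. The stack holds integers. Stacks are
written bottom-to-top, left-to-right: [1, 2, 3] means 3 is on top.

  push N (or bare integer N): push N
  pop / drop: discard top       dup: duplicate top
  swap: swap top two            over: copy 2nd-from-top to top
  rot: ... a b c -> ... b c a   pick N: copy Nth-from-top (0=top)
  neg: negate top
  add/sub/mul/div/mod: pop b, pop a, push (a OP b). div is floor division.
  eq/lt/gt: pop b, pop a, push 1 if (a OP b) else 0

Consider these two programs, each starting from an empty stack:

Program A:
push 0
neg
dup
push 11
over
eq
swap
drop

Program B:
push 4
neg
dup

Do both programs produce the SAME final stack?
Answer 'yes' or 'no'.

Program A trace:
  After 'push 0': [0]
  After 'neg': [0]
  After 'dup': [0, 0]
  After 'push 11': [0, 0, 11]
  After 'over': [0, 0, 11, 0]
  After 'eq': [0, 0, 0]
  After 'swap': [0, 0, 0]
  After 'drop': [0, 0]
Program A final stack: [0, 0]

Program B trace:
  After 'push 4': [4]
  After 'neg': [-4]
  After 'dup': [-4, -4]
Program B final stack: [-4, -4]
Same: no

Answer: no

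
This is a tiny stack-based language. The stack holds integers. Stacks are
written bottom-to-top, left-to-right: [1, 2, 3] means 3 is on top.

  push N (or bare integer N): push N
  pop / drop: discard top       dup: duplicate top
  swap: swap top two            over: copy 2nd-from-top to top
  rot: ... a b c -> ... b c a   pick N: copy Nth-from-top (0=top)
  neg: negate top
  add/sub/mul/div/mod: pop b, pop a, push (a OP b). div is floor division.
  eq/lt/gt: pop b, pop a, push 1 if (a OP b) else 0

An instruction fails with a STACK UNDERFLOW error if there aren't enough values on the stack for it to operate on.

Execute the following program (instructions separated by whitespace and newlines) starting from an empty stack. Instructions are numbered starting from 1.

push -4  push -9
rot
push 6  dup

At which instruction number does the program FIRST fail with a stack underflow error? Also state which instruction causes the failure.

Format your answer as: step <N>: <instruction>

Step 1 ('push -4'): stack = [-4], depth = 1
Step 2 ('push -9'): stack = [-4, -9], depth = 2
Step 3 ('rot'): needs 3 value(s) but depth is 2 — STACK UNDERFLOW

Answer: step 3: rot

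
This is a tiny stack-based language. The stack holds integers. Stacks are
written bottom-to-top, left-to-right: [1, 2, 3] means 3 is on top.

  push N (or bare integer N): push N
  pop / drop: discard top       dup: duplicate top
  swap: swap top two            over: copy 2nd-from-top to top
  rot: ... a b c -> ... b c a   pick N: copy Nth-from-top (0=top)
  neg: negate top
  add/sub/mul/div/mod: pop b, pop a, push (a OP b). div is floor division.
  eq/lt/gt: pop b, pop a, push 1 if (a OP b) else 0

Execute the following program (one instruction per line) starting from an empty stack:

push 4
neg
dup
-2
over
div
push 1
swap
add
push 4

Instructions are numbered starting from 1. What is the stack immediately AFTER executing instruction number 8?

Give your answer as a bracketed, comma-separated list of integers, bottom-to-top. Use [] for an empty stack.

Step 1 ('push 4'): [4]
Step 2 ('neg'): [-4]
Step 3 ('dup'): [-4, -4]
Step 4 ('-2'): [-4, -4, -2]
Step 5 ('over'): [-4, -4, -2, -4]
Step 6 ('div'): [-4, -4, 0]
Step 7 ('push 1'): [-4, -4, 0, 1]
Step 8 ('swap'): [-4, -4, 1, 0]

Answer: [-4, -4, 1, 0]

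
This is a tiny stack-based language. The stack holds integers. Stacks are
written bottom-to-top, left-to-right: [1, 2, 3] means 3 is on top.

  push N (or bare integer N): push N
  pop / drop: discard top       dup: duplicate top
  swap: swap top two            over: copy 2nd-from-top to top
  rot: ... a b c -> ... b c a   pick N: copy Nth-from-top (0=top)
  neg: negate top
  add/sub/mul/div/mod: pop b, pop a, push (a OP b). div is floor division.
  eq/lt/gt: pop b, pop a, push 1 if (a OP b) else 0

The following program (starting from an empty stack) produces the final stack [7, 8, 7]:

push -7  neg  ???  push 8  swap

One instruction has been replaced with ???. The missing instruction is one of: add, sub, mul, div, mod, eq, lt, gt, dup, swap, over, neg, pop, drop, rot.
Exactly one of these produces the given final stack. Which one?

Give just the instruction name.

Stack before ???: [7]
Stack after ???:  [7, 7]
The instruction that transforms [7] -> [7, 7] is: dup

Answer: dup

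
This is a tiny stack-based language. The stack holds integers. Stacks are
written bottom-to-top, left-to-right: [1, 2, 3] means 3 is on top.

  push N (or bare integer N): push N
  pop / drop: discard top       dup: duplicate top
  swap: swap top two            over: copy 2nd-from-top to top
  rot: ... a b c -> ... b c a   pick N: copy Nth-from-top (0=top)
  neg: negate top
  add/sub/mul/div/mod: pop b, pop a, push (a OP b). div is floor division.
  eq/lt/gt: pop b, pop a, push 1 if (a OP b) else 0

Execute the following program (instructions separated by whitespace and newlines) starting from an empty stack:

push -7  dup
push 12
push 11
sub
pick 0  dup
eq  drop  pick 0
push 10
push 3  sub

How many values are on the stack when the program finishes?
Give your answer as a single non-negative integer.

Answer: 5

Derivation:
After 'push -7': stack = [-7] (depth 1)
After 'dup': stack = [-7, -7] (depth 2)
After 'push 12': stack = [-7, -7, 12] (depth 3)
After 'push 11': stack = [-7, -7, 12, 11] (depth 4)
After 'sub': stack = [-7, -7, 1] (depth 3)
After 'pick 0': stack = [-7, -7, 1, 1] (depth 4)
After 'dup': stack = [-7, -7, 1, 1, 1] (depth 5)
After 'eq': stack = [-7, -7, 1, 1] (depth 4)
After 'drop': stack = [-7, -7, 1] (depth 3)
After 'pick 0': stack = [-7, -7, 1, 1] (depth 4)
After 'push 10': stack = [-7, -7, 1, 1, 10] (depth 5)
After 'push 3': stack = [-7, -7, 1, 1, 10, 3] (depth 6)
After 'sub': stack = [-7, -7, 1, 1, 7] (depth 5)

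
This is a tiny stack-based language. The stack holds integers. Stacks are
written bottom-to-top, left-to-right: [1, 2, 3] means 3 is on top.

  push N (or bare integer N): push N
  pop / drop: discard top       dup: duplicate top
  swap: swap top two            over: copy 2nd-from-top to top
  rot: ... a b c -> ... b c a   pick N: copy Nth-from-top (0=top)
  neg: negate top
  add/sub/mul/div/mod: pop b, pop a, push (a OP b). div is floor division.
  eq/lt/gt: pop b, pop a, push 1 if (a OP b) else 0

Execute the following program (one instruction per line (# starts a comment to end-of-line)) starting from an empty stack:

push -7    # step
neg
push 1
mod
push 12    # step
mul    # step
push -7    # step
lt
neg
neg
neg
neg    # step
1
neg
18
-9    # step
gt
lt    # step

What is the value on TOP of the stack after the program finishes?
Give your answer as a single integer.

After 'push -7': [-7]
After 'neg': [7]
After 'push 1': [7, 1]
After 'mod': [0]
After 'push 12': [0, 12]
After 'mul': [0]
After 'push -7': [0, -7]
After 'lt': [0]
After 'neg': [0]
After 'neg': [0]
After 'neg': [0]
After 'neg': [0]
After 'push 1': [0, 1]
After 'neg': [0, -1]
After 'push 18': [0, -1, 18]
After 'push -9': [0, -1, 18, -9]
After 'gt': [0, -1, 1]
After 'lt': [0, 1]

Answer: 1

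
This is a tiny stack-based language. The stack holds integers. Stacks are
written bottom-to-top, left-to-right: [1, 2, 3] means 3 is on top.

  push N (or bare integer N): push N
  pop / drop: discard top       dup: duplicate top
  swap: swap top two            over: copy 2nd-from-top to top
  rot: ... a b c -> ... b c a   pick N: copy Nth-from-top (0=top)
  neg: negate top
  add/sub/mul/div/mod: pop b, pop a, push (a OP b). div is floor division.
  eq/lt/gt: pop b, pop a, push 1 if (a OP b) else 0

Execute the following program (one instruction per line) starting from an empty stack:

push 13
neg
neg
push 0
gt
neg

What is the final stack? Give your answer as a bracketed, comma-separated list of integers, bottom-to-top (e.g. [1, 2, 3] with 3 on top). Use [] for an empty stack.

Answer: [-1]

Derivation:
After 'push 13': [13]
After 'neg': [-13]
After 'neg': [13]
After 'push 0': [13, 0]
After 'gt': [1]
After 'neg': [-1]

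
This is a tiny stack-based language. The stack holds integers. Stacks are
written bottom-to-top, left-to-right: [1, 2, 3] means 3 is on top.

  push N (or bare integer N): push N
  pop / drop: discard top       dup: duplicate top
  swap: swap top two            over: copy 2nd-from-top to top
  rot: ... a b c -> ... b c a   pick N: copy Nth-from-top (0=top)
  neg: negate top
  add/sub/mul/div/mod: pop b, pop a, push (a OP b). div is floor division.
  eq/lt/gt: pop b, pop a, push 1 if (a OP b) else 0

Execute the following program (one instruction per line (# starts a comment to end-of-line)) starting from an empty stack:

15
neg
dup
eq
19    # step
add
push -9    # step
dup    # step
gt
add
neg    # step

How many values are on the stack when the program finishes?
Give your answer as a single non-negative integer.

Answer: 1

Derivation:
After 'push 15': stack = [15] (depth 1)
After 'neg': stack = [-15] (depth 1)
After 'dup': stack = [-15, -15] (depth 2)
After 'eq': stack = [1] (depth 1)
After 'push 19': stack = [1, 19] (depth 2)
After 'add': stack = [20] (depth 1)
After 'push -9': stack = [20, -9] (depth 2)
After 'dup': stack = [20, -9, -9] (depth 3)
After 'gt': stack = [20, 0] (depth 2)
After 'add': stack = [20] (depth 1)
After 'neg': stack = [-20] (depth 1)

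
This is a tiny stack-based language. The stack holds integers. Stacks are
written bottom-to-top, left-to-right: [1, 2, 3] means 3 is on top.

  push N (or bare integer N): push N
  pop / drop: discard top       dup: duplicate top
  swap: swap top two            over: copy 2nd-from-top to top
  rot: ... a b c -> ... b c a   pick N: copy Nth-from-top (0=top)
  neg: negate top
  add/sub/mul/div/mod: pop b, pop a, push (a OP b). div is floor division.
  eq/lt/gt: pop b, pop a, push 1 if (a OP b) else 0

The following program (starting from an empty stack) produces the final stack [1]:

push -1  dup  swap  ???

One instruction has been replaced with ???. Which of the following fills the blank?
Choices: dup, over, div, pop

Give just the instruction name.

Answer: div

Derivation:
Stack before ???: [-1, -1]
Stack after ???:  [1]
Checking each choice:
  dup: produces [-1, -1, -1]
  over: produces [-1, -1, -1]
  div: MATCH
  pop: produces [-1]


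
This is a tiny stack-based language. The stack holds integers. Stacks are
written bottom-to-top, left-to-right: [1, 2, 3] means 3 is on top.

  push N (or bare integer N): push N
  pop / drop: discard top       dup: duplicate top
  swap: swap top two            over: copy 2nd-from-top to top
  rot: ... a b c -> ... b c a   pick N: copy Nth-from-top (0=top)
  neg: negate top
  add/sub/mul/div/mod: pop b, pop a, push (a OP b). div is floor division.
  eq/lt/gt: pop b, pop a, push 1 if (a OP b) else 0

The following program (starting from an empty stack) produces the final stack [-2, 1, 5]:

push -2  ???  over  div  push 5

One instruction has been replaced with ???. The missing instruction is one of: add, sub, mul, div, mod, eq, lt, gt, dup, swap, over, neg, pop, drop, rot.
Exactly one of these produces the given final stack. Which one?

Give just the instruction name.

Stack before ???: [-2]
Stack after ???:  [-2, -2]
The instruction that transforms [-2] -> [-2, -2] is: dup

Answer: dup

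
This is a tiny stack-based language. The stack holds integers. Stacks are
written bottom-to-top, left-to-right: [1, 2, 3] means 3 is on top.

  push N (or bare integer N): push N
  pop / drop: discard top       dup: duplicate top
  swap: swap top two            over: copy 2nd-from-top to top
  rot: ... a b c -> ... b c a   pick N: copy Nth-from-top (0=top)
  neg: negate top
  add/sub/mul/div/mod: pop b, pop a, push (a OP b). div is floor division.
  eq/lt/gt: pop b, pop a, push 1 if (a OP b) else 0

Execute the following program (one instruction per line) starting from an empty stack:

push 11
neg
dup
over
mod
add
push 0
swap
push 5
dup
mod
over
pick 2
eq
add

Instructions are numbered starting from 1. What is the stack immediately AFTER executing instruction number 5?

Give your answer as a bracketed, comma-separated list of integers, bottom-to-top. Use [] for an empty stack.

Step 1 ('push 11'): [11]
Step 2 ('neg'): [-11]
Step 3 ('dup'): [-11, -11]
Step 4 ('over'): [-11, -11, -11]
Step 5 ('mod'): [-11, 0]

Answer: [-11, 0]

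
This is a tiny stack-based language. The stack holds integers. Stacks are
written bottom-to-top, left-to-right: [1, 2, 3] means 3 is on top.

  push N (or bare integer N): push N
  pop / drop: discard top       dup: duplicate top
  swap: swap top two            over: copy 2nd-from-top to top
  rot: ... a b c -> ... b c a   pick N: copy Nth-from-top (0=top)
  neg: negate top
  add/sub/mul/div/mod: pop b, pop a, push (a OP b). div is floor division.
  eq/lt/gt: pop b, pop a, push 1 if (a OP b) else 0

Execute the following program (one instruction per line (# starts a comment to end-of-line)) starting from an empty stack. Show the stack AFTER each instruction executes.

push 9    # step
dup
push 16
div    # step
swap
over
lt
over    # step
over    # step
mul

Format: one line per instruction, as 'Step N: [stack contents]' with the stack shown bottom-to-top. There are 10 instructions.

Step 1: [9]
Step 2: [9, 9]
Step 3: [9, 9, 16]
Step 4: [9, 0]
Step 5: [0, 9]
Step 6: [0, 9, 0]
Step 7: [0, 0]
Step 8: [0, 0, 0]
Step 9: [0, 0, 0, 0]
Step 10: [0, 0, 0]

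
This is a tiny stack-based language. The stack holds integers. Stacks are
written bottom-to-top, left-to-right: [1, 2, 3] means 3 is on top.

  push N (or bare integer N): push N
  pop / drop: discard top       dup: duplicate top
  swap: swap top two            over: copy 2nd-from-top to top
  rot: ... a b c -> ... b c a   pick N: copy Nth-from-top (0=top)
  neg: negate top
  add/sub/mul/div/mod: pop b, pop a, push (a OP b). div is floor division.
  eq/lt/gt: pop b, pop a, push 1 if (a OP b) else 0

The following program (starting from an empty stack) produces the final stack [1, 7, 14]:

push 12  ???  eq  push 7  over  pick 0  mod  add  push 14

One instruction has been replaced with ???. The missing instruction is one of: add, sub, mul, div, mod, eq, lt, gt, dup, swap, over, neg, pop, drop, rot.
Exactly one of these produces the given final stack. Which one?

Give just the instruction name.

Stack before ???: [12]
Stack after ???:  [12, 12]
The instruction that transforms [12] -> [12, 12] is: dup

Answer: dup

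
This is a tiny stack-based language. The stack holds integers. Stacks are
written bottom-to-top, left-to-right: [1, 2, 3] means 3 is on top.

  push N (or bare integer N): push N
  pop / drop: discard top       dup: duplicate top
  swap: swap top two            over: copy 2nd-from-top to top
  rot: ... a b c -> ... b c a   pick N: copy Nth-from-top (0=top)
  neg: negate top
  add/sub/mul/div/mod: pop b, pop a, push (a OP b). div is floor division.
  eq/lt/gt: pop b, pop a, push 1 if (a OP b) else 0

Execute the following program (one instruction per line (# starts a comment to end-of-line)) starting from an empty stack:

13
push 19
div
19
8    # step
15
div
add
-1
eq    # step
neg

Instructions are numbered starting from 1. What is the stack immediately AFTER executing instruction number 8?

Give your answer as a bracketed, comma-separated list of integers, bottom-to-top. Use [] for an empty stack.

Step 1 ('13'): [13]
Step 2 ('push 19'): [13, 19]
Step 3 ('div'): [0]
Step 4 ('19'): [0, 19]
Step 5 ('8'): [0, 19, 8]
Step 6 ('15'): [0, 19, 8, 15]
Step 7 ('div'): [0, 19, 0]
Step 8 ('add'): [0, 19]

Answer: [0, 19]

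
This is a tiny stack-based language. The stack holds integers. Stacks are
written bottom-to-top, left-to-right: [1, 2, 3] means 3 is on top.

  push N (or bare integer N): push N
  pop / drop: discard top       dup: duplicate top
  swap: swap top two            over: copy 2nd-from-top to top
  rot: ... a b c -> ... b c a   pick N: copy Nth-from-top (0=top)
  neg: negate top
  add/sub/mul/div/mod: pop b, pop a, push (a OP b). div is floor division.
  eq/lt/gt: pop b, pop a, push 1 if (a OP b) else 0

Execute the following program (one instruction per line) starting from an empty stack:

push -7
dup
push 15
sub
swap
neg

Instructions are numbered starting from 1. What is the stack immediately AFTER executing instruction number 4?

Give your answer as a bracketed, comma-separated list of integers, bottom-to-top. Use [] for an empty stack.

Step 1 ('push -7'): [-7]
Step 2 ('dup'): [-7, -7]
Step 3 ('push 15'): [-7, -7, 15]
Step 4 ('sub'): [-7, -22]

Answer: [-7, -22]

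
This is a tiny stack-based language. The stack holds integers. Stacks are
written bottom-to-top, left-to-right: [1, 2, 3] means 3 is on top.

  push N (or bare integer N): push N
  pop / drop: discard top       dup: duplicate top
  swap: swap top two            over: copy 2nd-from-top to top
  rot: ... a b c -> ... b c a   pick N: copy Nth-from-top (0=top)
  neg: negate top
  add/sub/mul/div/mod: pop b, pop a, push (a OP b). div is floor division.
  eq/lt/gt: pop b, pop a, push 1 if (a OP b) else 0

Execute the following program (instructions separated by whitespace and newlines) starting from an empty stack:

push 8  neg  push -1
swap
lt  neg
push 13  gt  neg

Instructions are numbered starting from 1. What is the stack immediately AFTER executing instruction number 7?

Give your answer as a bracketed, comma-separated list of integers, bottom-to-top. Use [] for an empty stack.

Step 1 ('push 8'): [8]
Step 2 ('neg'): [-8]
Step 3 ('push -1'): [-8, -1]
Step 4 ('swap'): [-1, -8]
Step 5 ('lt'): [0]
Step 6 ('neg'): [0]
Step 7 ('push 13'): [0, 13]

Answer: [0, 13]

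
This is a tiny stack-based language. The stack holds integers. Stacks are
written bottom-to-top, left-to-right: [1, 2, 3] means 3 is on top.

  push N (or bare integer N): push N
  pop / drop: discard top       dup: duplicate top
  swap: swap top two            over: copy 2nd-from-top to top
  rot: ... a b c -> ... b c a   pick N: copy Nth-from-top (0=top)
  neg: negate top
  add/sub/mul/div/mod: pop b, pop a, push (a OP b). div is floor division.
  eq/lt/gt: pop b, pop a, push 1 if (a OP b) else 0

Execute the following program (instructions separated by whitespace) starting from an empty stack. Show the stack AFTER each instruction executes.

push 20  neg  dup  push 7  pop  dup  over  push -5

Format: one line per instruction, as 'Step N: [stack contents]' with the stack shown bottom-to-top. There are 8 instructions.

Step 1: [20]
Step 2: [-20]
Step 3: [-20, -20]
Step 4: [-20, -20, 7]
Step 5: [-20, -20]
Step 6: [-20, -20, -20]
Step 7: [-20, -20, -20, -20]
Step 8: [-20, -20, -20, -20, -5]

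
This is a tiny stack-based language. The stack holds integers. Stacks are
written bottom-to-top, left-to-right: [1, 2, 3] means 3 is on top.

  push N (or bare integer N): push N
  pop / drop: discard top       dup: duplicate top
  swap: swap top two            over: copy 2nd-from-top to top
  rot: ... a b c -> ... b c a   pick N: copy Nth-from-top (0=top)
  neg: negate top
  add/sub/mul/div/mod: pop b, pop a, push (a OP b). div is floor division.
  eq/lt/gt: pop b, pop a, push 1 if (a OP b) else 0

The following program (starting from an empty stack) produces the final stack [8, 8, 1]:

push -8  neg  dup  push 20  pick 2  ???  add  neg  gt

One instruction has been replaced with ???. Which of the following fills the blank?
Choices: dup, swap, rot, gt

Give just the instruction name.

Stack before ???: [8, 8, 20, 8]
Stack after ???:  [8, 8, 20, 8, 8]
Checking each choice:
  dup: MATCH
  swap: produces [8, 1]
  rot: produces [8, 1]
  gt: produces [1]


Answer: dup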